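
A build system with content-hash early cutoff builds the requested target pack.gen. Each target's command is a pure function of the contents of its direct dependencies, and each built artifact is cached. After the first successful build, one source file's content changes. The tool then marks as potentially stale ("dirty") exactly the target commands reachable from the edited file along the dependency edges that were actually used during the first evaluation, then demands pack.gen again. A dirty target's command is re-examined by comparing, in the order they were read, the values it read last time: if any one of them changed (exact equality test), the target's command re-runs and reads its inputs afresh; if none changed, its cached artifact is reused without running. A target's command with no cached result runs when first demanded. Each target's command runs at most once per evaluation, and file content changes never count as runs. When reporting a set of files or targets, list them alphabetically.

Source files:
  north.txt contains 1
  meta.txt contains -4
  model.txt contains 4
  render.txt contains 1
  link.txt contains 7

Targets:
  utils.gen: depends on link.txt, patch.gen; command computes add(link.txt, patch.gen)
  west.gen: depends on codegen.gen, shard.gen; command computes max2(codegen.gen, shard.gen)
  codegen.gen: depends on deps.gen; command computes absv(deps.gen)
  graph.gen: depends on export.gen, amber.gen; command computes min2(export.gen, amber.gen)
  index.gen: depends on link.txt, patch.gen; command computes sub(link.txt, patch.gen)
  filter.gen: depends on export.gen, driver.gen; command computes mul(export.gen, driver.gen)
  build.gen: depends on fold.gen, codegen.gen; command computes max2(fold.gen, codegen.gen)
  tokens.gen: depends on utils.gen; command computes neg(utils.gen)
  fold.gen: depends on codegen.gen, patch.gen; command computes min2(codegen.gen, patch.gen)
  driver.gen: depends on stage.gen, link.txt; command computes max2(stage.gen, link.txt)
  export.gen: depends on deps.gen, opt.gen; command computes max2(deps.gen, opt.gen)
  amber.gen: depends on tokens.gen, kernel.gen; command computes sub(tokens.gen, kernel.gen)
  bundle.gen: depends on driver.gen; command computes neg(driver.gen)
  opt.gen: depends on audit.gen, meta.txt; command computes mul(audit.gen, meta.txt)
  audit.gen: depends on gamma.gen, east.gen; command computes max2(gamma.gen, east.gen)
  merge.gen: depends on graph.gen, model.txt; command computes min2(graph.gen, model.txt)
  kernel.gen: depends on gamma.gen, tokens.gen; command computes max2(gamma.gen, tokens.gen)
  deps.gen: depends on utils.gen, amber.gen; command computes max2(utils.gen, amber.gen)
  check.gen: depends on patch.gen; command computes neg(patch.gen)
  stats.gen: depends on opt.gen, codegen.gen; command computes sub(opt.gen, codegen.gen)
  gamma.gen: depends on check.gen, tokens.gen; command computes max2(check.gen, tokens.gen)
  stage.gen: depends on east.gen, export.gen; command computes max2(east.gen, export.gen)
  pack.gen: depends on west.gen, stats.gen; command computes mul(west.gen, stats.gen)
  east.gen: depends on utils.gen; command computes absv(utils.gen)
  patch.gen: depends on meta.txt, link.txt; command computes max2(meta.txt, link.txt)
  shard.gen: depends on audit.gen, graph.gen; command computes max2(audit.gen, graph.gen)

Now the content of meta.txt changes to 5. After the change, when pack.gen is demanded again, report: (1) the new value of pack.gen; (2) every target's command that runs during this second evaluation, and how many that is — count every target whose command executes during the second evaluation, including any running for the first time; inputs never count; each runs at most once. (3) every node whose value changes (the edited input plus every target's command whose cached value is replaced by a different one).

First evaluation (everything demanded from the output):
  patch.gen = max2(-4, 7) = 7
  check.gen = neg(7) = -7
  utils.gen = add(7, 7) = 14
  east.gen = absv(14) = 14
  tokens.gen = neg(14) = -14
  gamma.gen = max2(-7, -14) = -7
  audit.gen = max2(-7, 14) = 14
  kernel.gen = max2(-7, -14) = -7
  amber.gen = sub(-14, -7) = -7
  deps.gen = max2(14, -7) = 14
  codegen.gen = absv(14) = 14
  opt.gen = mul(14, -4) = -56
  export.gen = max2(14, -56) = 14
  graph.gen = min2(14, -7) = -7
  shard.gen = max2(14, -7) = 14
  stats.gen = sub(-56, 14) = -70
  west.gen = max2(14, 14) = 14
  pack.gen = mul(14, -70) = -980

Propagation after the edit:
  patch.gen: runs — meta.txt -4->5; result 7 (same value as before).
  check.gen: checked — values it read are unchanged (patch.gen unchanged); reused cached -7 without running.
  utils.gen: checked — values it read are unchanged (link.txt unchanged, patch.gen unchanged); reused cached 14 without running.
  east.gen: checked — values it read are unchanged (utils.gen unchanged); reused cached 14 without running.
  tokens.gen: checked — values it read are unchanged (utils.gen unchanged); reused cached -14 without running.
  gamma.gen: checked — values it read are unchanged (check.gen unchanged, tokens.gen unchanged); reused cached -7 without running.
  audit.gen: checked — values it read are unchanged (gamma.gen unchanged, east.gen unchanged); reused cached 14 without running.
  kernel.gen: checked — values it read are unchanged (gamma.gen unchanged, tokens.gen unchanged); reused cached -7 without running.
  amber.gen: checked — values it read are unchanged (tokens.gen unchanged, kernel.gen unchanged); reused cached -7 without running.
  deps.gen: checked — values it read are unchanged (utils.gen unchanged, amber.gen unchanged); reused cached 14 without running.
  codegen.gen: checked — values it read are unchanged (deps.gen unchanged); reused cached 14 without running.
  opt.gen: runs — meta.txt -4->5; result 70.
  export.gen: runs — opt.gen -56->70; result 70.
  graph.gen: runs — export.gen 14->70; result -7 (same value as before).
  shard.gen: checked — values it read are unchanged (audit.gen unchanged, graph.gen unchanged); reused cached 14 without running.
  stats.gen: runs — opt.gen -56->70; result 56.
  west.gen: checked — values it read are unchanged (codegen.gen unchanged, shard.gen unchanged); reused cached 14 without running.
  pack.gen: runs — stats.gen -70->56; result 784.

Key observation: the cutoff stops propagation at utils.gen — its inputs' values are unchanged, so it reuses its cache.

New value of pack.gen: 784.
Target commands that run: export.gen, graph.gen, opt.gen, pack.gen, patch.gen, stats.gen — 6 in total.
Values that change: export.gen, meta.txt, opt.gen, pack.gen, stats.gen.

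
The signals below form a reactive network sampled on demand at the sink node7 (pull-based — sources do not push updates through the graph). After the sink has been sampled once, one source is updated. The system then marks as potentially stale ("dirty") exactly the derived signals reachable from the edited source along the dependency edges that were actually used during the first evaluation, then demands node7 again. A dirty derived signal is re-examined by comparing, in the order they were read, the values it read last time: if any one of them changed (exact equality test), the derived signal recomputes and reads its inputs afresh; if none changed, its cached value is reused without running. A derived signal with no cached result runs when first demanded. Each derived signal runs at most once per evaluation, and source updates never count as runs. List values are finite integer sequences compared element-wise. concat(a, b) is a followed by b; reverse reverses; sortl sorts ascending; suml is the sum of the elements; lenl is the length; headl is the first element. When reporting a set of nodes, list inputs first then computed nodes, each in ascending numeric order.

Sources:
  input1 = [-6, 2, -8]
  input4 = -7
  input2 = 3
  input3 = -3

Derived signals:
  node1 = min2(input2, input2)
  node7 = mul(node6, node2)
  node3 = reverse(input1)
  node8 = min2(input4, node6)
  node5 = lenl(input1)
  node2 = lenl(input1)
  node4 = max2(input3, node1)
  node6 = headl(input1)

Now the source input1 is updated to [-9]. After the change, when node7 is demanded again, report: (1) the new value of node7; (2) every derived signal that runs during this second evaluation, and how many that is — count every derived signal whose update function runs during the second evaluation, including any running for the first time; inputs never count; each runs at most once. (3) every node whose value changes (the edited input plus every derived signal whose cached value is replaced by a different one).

node7 now evaluates to -9.
Run set: node2, node6, node7 (3 run).
Changed values: input1, node2, node6, node7.

Initial pass — values computed on the first demand:
  node2 = lenl([-6, 2, -8]) = 3
  node6 = headl([-6, 2, -8]) = -6
  node7 = mul(-6, 3) = -18

Second demand — change propagation:
  node2: re-runs because input1 [-6, 2, -8]->[-9]; new result 1.
  node6: re-runs because input1 [-6, 2, -8]->[-9]; new result -9.
  node7: re-runs because node6 -6->-9; node2 3->1; new result -9.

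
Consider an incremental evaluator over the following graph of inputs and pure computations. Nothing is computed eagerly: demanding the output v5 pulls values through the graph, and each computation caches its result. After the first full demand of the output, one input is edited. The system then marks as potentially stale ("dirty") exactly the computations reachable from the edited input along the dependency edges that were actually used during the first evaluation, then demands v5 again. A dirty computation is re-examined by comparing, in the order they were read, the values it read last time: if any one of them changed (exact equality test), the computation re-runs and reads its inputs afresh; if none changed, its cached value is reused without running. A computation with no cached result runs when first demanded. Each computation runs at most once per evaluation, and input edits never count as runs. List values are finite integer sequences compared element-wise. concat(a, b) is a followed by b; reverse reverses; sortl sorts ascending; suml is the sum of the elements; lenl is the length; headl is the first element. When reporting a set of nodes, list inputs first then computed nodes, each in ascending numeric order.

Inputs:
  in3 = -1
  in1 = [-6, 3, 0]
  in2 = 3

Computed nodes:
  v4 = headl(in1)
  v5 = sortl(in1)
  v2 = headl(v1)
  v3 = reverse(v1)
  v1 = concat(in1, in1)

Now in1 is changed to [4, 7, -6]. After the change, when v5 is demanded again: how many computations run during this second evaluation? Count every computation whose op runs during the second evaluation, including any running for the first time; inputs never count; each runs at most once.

Run set: v5 (1 run).

Initial pass — values computed on the first demand:
  v5 = sortl([-6, 3, 0]) = [-6, 0, 3]

Second demand — change propagation:
  v5: re-runs because in1 [-6, 3, 0]->[4, 7, -6]; new result [-6, 4, 7].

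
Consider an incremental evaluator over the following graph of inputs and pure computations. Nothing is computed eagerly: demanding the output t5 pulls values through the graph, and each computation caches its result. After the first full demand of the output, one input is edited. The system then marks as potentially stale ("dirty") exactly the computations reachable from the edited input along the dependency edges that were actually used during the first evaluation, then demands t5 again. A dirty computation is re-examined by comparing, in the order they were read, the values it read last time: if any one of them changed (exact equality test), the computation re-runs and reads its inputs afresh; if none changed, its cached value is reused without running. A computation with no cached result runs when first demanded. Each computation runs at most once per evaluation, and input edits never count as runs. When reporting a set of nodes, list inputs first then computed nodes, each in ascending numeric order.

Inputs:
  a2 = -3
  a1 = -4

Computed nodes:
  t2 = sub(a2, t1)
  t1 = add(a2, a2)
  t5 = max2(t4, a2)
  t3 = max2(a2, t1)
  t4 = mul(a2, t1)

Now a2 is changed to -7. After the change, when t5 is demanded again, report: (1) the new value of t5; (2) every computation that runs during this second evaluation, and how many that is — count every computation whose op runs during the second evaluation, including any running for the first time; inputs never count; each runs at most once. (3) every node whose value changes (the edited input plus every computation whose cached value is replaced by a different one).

Initial pass — values computed on the first demand:
  t1 = add(-3, -3) = -6
  t4 = mul(-3, -6) = 18
  t5 = max2(18, -3) = 18

Second demand — change propagation:
  t1: re-runs because a2 -3->-7; a2 -3->-7; new result -14.
  t4: re-runs because a2 -3->-7; t1 -6->-14; new result 98.
  t5: re-runs because t4 18->98; a2 -3->-7; new result 98.

t5 now evaluates to 98.
Run set: t1, t4, t5 (3 run).
Changed values: a2, t1, t4, t5.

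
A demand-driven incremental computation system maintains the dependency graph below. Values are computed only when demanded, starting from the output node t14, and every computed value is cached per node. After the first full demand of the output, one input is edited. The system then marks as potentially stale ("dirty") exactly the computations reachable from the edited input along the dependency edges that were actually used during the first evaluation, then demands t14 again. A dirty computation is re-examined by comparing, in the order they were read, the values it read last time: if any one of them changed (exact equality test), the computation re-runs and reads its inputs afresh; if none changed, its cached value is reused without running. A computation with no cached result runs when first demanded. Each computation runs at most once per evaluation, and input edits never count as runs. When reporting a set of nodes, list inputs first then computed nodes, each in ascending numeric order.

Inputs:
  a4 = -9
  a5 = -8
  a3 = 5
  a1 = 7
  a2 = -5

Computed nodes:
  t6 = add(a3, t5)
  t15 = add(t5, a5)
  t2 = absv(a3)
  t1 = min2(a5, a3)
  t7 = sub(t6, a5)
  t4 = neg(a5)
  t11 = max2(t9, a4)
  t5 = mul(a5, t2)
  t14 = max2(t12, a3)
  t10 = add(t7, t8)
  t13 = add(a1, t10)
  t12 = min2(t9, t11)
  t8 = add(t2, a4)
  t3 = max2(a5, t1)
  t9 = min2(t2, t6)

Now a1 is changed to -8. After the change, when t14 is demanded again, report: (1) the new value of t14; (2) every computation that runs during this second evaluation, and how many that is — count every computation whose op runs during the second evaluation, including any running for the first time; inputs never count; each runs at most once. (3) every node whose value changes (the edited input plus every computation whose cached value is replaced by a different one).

First evaluation (everything demanded from the output):
  t2 = absv(5) = 5
  t5 = mul(-8, 5) = -40
  t6 = add(5, -40) = -35
  t9 = min2(5, -35) = -35
  t11 = max2(-35, -9) = -9
  t12 = min2(-35, -9) = -35
  t14 = max2(-35, 5) = 5

Propagation after the edit:
  a1 feeds no computation that the output demands — nothing is marked dirty and nothing runs.

Key observation: a1 is never demanded by the output, so the edit triggers no recomputation at all.

New value of t14: 5.
Computations that run: none — 0 in total.
Values that change: a1.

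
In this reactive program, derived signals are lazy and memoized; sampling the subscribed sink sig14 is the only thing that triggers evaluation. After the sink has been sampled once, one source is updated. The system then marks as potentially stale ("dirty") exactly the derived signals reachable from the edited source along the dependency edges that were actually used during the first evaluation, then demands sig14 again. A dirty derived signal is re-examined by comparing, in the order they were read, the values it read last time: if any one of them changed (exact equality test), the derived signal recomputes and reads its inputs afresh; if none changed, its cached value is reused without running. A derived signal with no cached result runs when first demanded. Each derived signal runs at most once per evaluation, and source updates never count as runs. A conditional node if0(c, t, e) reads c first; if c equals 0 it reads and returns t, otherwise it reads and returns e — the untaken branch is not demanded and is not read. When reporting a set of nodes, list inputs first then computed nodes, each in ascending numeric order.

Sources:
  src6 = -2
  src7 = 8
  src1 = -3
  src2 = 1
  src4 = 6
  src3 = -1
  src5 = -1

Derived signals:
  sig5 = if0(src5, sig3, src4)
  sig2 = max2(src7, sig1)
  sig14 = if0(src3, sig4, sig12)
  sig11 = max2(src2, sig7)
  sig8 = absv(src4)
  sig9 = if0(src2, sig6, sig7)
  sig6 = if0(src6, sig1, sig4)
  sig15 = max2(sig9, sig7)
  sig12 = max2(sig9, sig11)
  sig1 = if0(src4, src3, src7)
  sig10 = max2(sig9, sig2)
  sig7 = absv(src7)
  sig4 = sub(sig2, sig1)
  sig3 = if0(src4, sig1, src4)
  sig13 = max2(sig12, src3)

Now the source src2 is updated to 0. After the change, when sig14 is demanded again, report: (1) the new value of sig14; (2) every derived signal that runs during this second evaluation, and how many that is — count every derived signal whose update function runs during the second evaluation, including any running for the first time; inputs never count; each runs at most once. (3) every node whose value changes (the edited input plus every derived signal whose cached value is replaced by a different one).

First demand of the output computes:
  sig7 = absv(8) = 8
  sig9 = if0(src2=1 -> else branch sig7) = 8
  sig11 = max2(1, 8) = 8
  sig12 = max2(8, 8) = 8
  sig14 = if0(src3=-1 -> else branch sig12) = 8

After the edit, cleaning proceeds:
  sig1: had never run; runs now, result 8.
  sig2: had never run; runs now, result 8.
  sig4: had never run; runs now, result 0.
  sig6: had never run; runs now, result 0.
  sig9: a read changed (src2 1->0) — executes, giving 0.
  sig11: a read changed (src2 1->0) — executes, giving 8 — identical to its old value.
  sig12: a read changed (sig9 8->0) — executes, giving 8 — identical to its old value.
  sig14: dirty, but its reads are unchanged (src3 unchanged, sig12 unchanged); cached 8 stands.

Note the branch switch — sig1, sig2, sig4, sig6 had no cache and run now for the first time.

Demanding sig14 again yields 8.
7 derived signals run: sig1, sig2, sig4, sig6, sig9, sig11, sig12.
The nodes whose values change: src2, sig9.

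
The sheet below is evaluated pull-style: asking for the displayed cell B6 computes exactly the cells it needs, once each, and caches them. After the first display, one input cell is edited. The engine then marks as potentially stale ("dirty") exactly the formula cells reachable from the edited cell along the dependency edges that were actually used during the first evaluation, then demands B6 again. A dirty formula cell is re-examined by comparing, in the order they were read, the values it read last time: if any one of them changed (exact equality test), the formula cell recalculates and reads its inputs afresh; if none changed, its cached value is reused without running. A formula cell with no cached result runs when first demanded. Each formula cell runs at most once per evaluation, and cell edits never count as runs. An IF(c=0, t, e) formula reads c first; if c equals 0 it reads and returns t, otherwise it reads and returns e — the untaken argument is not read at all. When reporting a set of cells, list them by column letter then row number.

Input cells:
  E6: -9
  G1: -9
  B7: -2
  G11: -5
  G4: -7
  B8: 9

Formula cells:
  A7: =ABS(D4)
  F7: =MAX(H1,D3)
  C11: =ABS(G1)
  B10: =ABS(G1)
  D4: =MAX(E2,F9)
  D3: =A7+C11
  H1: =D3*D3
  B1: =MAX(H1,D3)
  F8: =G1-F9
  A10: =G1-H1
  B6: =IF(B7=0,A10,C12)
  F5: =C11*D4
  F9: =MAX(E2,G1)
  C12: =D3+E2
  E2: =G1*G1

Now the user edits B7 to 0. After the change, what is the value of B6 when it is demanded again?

First demand of the output computes:
  C11 = ABS(-9) = 9
  E2 = -9 * -9 = 81
  F9 = MAX(81, -9) = 81
  D4 = MAX(81, 81) = 81
  A7 = ABS(81) = 81
  D3 = 81 + 9 = 90
  C12 = 90 + 81 = 171
  B6 = IF(B7=0: B7=-2 -> else branch C12) = 171

After the edit, cleaning proceeds:
  H1: had never run; runs now, result 8100.
  A10: had never run; runs now, result -8109.
  B6: a read changed (B7 -2->0) — executes, giving -8109.

Note the branch switch — A10, H1 had no cache and run now for the first time.

Demanding B6 again yields -8109.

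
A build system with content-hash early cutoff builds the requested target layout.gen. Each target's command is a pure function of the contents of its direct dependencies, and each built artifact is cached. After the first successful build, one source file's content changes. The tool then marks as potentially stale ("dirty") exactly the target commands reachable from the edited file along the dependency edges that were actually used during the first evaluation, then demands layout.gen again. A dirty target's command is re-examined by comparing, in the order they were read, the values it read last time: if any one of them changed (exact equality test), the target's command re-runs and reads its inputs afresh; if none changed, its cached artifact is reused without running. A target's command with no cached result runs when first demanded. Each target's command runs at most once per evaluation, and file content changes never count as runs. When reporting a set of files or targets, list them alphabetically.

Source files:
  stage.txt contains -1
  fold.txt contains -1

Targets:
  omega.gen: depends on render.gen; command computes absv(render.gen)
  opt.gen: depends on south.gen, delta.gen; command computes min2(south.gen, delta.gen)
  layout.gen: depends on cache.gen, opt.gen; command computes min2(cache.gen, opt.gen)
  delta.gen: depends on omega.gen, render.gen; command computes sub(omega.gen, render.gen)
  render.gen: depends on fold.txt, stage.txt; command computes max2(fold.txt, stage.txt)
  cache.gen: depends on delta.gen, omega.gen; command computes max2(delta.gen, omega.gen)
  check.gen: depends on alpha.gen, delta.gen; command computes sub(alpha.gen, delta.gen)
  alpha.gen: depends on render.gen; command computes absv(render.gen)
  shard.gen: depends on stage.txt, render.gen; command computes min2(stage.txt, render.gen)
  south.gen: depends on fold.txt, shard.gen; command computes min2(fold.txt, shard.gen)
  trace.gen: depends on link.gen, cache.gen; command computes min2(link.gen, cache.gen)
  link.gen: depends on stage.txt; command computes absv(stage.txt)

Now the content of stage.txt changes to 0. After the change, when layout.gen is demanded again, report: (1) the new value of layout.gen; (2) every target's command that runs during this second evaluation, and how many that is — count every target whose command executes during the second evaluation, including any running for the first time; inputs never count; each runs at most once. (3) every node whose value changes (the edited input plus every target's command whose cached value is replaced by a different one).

First evaluation (everything demanded from the output):
  render.gen = max2(-1, -1) = -1
  omega.gen = absv(-1) = 1
  delta.gen = sub(1, -1) = 2
  cache.gen = max2(2, 1) = 2
  shard.gen = min2(-1, -1) = -1
  south.gen = min2(-1, -1) = -1
  opt.gen = min2(-1, 2) = -1
  layout.gen = min2(2, -1) = -1

Propagation after the edit:
  render.gen: runs — stage.txt -1->0; result 0.
  omega.gen: runs — render.gen -1->0; result 0.
  delta.gen: runs — omega.gen 1->0; render.gen -1->0; result 0.
  cache.gen: runs — delta.gen 2->0; omega.gen 1->0; result 0.
  shard.gen: runs — stage.txt -1->0; render.gen -1->0; result 0.
  south.gen: runs — shard.gen -1->0; result -1 (same value as before).
  opt.gen: runs — delta.gen 2->0; result -1 (same value as before).
  layout.gen: runs — cache.gen 2->0; result -1 (same value as before).

New value of layout.gen: -1.
Target commands that run: cache.gen, delta.gen, layout.gen, omega.gen, opt.gen, render.gen, shard.gen, south.gen — 8 in total.
Values that change: cache.gen, delta.gen, omega.gen, render.gen, shard.gen, stage.txt.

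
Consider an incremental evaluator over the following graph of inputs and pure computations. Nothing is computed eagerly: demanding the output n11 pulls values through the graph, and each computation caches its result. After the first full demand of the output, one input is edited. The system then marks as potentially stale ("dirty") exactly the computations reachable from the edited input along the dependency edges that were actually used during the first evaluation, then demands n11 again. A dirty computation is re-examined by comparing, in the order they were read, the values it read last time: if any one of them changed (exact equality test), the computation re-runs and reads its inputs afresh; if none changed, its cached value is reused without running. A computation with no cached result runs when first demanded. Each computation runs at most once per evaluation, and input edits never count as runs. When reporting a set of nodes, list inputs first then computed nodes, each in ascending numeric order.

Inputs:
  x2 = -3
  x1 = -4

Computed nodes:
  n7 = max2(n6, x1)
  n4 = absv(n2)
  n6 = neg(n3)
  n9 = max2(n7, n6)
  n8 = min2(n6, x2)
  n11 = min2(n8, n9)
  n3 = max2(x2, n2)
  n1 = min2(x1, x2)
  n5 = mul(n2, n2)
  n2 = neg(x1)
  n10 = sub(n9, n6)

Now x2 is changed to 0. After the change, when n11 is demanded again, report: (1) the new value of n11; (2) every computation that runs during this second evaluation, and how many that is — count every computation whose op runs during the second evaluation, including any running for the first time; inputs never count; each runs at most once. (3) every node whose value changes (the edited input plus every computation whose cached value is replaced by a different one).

n11 now evaluates to -4.
Run set: n3, n8 (2 run).
Changed values: x2.
The important point: at n6 every value read last time is unchanged, so the dirty flag clears without a run.

Initial pass — values computed on the first demand:
  n2 = neg(-4) = 4
  n3 = max2(-3, 4) = 4
  n6 = neg(4) = -4
  n7 = max2(-4, -4) = -4
  n8 = min2(-4, -3) = -4
  n9 = max2(-4, -4) = -4
  n11 = min2(-4, -4) = -4

Second demand — change propagation:
  n3: re-runs because x2 -3->0; new result 4 (unchanged).
  n6: re-examined; everything it read last time is the same (n3 unchanged) — cache -4 kept, no run.
  n7: re-examined; everything it read last time is the same (n6 unchanged, x1 unchanged) — cache -4 kept, no run.
  n8: re-runs because x2 -3->0; new result -4 (unchanged).
  n9: re-examined; everything it read last time is the same (n7 unchanged, n6 unchanged) — cache -4 kept, no run.
  n11: re-examined; everything it read last time is the same (n8 unchanged, n9 unchanged) — cache -4 kept, no run.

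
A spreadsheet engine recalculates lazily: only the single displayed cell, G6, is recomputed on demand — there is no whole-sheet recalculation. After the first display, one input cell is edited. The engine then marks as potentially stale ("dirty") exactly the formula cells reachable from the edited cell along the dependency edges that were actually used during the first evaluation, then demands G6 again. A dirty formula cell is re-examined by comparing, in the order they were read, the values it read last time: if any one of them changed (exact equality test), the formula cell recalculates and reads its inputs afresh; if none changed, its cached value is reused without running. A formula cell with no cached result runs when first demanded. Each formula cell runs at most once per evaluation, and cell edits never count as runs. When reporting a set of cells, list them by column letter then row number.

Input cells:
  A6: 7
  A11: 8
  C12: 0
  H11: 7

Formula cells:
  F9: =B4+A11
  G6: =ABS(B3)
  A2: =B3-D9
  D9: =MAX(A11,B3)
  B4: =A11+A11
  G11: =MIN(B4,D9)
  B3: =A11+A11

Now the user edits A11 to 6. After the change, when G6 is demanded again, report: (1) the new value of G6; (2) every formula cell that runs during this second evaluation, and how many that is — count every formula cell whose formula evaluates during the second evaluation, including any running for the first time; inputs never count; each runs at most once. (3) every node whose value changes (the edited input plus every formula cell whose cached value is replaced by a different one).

New value of G6: 12.
Formula cells that run: B3, G6 — 2 in total.
Values that change: A11, B3, G6.

First evaluation (everything demanded from the output):
  B3 = 8 + 8 = 16
  G6 = ABS(16) = 16

Propagation after the edit:
  B3: runs — A11 8->6; A11 8->6; result 12.
  G6: runs — B3 16->12; result 12.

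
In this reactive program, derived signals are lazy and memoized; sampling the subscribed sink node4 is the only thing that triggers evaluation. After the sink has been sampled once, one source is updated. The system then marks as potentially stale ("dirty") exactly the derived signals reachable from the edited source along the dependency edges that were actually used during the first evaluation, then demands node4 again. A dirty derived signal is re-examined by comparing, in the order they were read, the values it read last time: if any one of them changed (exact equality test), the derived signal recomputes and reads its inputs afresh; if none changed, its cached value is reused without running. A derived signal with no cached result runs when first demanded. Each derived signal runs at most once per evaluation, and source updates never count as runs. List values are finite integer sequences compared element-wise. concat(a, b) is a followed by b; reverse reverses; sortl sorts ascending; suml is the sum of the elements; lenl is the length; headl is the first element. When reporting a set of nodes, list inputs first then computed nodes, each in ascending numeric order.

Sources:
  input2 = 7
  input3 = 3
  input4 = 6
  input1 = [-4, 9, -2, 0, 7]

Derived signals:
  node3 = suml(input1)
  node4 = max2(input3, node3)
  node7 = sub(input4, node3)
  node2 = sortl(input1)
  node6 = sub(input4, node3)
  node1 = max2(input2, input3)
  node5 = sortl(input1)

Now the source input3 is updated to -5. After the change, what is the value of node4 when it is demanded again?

Demanding node4 again yields 10.

First demand of the output computes:
  node3 = suml([-4, 9, -2, 0, 7]) = 10
  node4 = max2(3, 10) = 10

After the edit, cleaning proceeds:
  node4: a read changed (input3 3->-5) — executes, giving 10 — identical to its old value.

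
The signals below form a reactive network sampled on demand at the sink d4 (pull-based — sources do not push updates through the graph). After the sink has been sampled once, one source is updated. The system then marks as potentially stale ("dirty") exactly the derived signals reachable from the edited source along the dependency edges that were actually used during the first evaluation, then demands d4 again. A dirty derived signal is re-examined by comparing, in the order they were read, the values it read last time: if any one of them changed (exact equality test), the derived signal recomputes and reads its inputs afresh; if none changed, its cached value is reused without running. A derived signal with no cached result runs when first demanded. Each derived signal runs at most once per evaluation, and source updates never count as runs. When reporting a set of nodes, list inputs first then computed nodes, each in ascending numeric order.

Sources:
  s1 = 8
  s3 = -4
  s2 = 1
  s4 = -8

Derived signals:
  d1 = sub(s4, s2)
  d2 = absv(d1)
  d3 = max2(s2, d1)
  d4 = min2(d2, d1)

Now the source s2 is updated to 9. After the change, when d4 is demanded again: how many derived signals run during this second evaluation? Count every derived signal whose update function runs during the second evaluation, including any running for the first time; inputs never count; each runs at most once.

Initial pass — values computed on the first demand:
  d1 = sub(-8, 1) = -9
  d2 = absv(-9) = 9
  d4 = min2(9, -9) = -9

Second demand — change propagation:
  d1: re-runs because s2 1->9; new result -17.
  d2: re-runs because d1 -9->-17; new result 17.
  d4: re-runs because d2 9->17; d1 -9->-17; new result -17.

Run set: d1, d2, d4 (3 run).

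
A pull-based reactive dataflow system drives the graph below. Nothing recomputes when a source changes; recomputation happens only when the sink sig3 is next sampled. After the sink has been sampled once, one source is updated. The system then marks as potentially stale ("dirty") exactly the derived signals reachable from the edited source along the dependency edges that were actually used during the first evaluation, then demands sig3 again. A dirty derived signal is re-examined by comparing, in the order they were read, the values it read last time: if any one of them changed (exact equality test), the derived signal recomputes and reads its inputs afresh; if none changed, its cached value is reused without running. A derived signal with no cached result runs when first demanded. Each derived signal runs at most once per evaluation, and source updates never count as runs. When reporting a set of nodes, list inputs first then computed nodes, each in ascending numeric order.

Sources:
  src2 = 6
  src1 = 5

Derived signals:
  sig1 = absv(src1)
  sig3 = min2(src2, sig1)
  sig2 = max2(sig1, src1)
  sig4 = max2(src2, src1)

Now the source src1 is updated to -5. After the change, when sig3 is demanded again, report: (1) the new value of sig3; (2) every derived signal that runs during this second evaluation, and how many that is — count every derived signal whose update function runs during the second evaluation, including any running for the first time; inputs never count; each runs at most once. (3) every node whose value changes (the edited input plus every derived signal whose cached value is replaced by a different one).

First evaluation (everything demanded from the output):
  sig1 = absv(5) = 5
  sig3 = min2(6, 5) = 5

Propagation after the edit:
  sig1: runs — src1 5->-5; result 5 (same value as before).
  sig3: checked — values it read are unchanged (src2 unchanged, sig1 unchanged); reused cached 5 without running.

Key observation: the change is absorbed at sig1 — it re-runs but produces the same value, and the output's value is unchanged.

New value of sig3: 5.
Derived signals that run: sig1 — 1 in total.
Values that change: src1.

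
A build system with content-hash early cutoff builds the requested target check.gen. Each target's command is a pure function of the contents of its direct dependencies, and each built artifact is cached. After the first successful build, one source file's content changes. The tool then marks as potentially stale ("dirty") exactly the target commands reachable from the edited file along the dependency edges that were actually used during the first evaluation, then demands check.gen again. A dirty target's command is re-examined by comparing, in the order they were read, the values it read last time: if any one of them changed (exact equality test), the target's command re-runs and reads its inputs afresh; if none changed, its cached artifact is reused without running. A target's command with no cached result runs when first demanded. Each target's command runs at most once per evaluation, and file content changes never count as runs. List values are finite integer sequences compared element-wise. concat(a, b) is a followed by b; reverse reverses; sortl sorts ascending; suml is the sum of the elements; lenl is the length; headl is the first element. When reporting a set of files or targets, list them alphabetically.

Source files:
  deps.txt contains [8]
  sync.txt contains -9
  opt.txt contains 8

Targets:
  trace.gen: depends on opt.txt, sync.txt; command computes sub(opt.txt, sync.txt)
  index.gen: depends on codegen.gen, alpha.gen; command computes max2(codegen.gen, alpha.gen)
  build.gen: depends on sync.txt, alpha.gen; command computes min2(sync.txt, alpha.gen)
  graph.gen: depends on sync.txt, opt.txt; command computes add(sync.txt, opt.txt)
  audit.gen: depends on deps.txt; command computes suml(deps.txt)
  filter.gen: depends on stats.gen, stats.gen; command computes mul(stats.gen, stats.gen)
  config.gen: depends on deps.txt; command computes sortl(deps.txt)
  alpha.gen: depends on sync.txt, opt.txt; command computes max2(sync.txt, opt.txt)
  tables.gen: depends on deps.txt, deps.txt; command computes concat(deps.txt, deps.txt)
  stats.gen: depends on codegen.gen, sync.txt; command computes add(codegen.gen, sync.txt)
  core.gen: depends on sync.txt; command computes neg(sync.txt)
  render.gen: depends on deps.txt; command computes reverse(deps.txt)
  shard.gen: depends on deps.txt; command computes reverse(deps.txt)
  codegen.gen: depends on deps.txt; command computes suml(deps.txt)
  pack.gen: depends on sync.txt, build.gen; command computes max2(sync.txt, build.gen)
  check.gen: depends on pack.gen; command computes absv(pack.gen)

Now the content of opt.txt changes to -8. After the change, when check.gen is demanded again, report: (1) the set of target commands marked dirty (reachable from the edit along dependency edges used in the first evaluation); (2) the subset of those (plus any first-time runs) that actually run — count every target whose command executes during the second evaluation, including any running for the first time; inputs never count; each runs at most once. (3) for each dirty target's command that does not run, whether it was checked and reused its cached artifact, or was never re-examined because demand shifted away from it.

Marked dirty: alpha.gen, build.gen, check.gen, pack.gen.
Target commands that run: alpha.gen, build.gen — 2 in total.
Checked but reused from cache: check.gen, pack.gen.
Key observation: the change is absorbed at build.gen — it re-runs but produces the same value, and the output's value is unchanged.

First evaluation (everything demanded from the output):
  alpha.gen = max2(-9, 8) = 8
  build.gen = min2(-9, 8) = -9
  pack.gen = max2(-9, -9) = -9
  check.gen = absv(-9) = 9

Propagation after the edit:
  alpha.gen: runs — opt.txt 8->-8; result -8.
  build.gen: runs — alpha.gen 8->-8; result -9 (same value as before).
  pack.gen: checked — values it read are unchanged (sync.txt unchanged, build.gen unchanged); reused cached -9 without running.
  check.gen: checked — values it read are unchanged (pack.gen unchanged); reused cached 9 without running.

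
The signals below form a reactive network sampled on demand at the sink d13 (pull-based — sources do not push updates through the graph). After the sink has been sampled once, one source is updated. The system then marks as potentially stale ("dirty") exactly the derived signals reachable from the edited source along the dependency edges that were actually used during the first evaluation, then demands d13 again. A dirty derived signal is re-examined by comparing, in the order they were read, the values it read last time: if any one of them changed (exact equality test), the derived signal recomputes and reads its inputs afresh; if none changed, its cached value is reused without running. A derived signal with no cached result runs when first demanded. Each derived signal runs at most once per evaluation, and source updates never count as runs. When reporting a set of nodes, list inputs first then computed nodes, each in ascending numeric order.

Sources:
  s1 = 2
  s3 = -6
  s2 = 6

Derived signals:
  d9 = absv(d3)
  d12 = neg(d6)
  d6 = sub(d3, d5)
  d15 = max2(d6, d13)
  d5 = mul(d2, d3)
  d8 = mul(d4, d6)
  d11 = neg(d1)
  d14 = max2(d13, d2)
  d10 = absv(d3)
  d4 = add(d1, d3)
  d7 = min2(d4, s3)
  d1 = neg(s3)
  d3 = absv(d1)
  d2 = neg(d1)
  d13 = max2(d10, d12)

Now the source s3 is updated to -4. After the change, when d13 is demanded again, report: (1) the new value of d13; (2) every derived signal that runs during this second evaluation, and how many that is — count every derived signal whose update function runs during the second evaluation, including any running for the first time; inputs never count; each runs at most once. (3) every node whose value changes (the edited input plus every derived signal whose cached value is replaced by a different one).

d13 now evaluates to 4.
Run set: d1, d2, d3, d5, d6, d10, d12, d13 (8 run).
Changed values: s3, d1, d2, d3, d5, d6, d10, d12, d13.

Initial pass — values computed on the first demand:
  d1 = neg(-6) = 6
  d2 = neg(6) = -6
  d3 = absv(6) = 6
  d5 = mul(-6, 6) = -36
  d6 = sub(6, -36) = 42
  d10 = absv(6) = 6
  d12 = neg(42) = -42
  d13 = max2(6, -42) = 6

Second demand — change propagation:
  d1: re-runs because s3 -6->-4; new result 4.
  d2: re-runs because d1 6->4; new result -4.
  d3: re-runs because d1 6->4; new result 4.
  d5: re-runs because d2 -6->-4; d3 6->4; new result -16.
  d6: re-runs because d3 6->4; d5 -36->-16; new result 20.
  d10: re-runs because d3 6->4; new result 4.
  d12: re-runs because d6 42->20; new result -20.
  d13: re-runs because d10 6->4; d12 -42->-20; new result 4.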